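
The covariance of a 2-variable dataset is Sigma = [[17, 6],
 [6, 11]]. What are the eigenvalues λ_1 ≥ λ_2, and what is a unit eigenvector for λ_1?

Step 1 — characteristic polynomial of 2×2 Sigma:
  det(Sigma - λI) = λ² - trace · λ + det = 0.
  trace = 17 + 11 = 28, det = 17·11 - (6)² = 151.
Step 2 — discriminant:
  Δ = trace² - 4·det = 784 - 604 = 180.
Step 3 — eigenvalues:
  λ = (trace ± √Δ)/2 = (28 ± 13.4164)/2,
  λ_1 = 20.7082,  λ_2 = 7.2918.

Step 4 — unit eigenvector for λ_1: solve (Sigma - λ_1 I)v = 0. First row:
  (17 - 20.7082)·v_x + (6)·v_y = 0, i.e. (-3.7082)·v_x + (6)·v_y = 0,
  so v ∝ (b, λ_1 - a) = (6, 3.7082) = u.
  ||u|| = √((6)² + (3.7082)²) = √(49.7508) ≈ 7.0534,
  v_1 = u/||u|| ≈ (0.8507, 0.5257) (||v_1|| = 1).

λ_1 = 20.7082,  λ_2 = 7.2918;  v_1 ≈ (0.8507, 0.5257)


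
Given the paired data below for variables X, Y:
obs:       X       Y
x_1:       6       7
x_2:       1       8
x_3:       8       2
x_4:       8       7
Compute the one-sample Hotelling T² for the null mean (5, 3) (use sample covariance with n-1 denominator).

Step 1 — sample mean vector:
  mean(X) = (6 + 1 + 8 + 8) / 4 = 23/4 = 5.75
  mean(Y) = (7 + 8 + 2 + 7) / 4 = 24/4 = 6
  x̄ = (5.75, 6),  deviation x̄ - mu_0 = (5.75, 6) - (5, 3) = (0.75, 3).

Step 2 — sample covariance matrix, S[i,j] = (1/(n-1)) · Σ_k (x_{k,i} - mean_i) · (x_{k,j} - mean_j), divisor n-1 = 3:
  S[X,X] = ((0.25)·(0.25) + (-4.75)·(-4.75) + (2.25)·(2.25) + (2.25)·(2.25)) / 3 = 32.75/3 = 10.9167
  S[X,Y] = ((0.25)·(1) + (-4.75)·(2) + (2.25)·(-4) + (2.25)·(1)) / 3 = -16/3 = -5.3333
  S[Y,Y] = ((1)·(1) + (2)·(2) + (-4)·(-4) + (1)·(1)) / 3 = 22/3 = 7.3333
  S = [[10.9167, -5.3333],
 [-5.3333, 7.3333]].

Step 3 — invert S. det(S) = 10.9167·7.3333 - (-5.3333)² = 51.6111.
  S^{-1} = (1/det) · [[d, -b], [-b, a]] = [[0.1421, 0.1033],
 [0.1033, 0.2115]].

Step 4 — quadratic form (x̄ - mu_0)^T · S^{-1} · (x̄ - mu_0):
  S^{-1} · (x̄ - mu_0) = (0.4166, 0.7121),
  (x̄ - mu_0)^T · [...] = (0.75)·(0.4166) + (3)·(0.7121) = 2.4486.

Step 5 — scale by n: T² = 4 · 2.4486 = 9.7944.

T² ≈ 9.7944


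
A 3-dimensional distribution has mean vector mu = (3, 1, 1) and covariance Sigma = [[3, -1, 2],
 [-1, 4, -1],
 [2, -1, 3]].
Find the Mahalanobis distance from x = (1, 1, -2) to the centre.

Step 1 — centre the observation: (x - mu) = (-2, 0, -3).

Step 2 — invert Sigma (cofactor / det for 3×3, or solve directly):
  Sigma^{-1} = [[0.6111, 0.0556, -0.3889],
 [0.0556, 0.2778, 0.0556],
 [-0.3889, 0.0556, 0.6111]].

Step 3 — form the quadratic (x - mu)^T · Sigma^{-1} · (x - mu):
  Sigma^{-1} · (x - mu) = (-0.0556, -0.2778, -1.0556).
  (x - mu)^T · [Sigma^{-1} · (x - mu)] = (-2)·(-0.0556) + (0)·(-0.2778) + (-3)·(-1.0556) = 3.2778.

Step 4 — take square root: d = √(3.2778) ≈ 1.8105.

d(x, mu) = √(3.2778) ≈ 1.8105


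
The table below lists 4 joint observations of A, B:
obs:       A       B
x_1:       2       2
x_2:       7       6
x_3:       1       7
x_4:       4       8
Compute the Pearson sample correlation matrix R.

Step 1 — column means:
  mean(A) = (2 + 7 + 1 + 4) / 4 = 14/4 = 3.5
  mean(B) = (2 + 6 + 7 + 8) / 4 = 23/4 = 5.75

Step 2 — sample variances and covariances s[i,j] = (1/(n-1)) · Σ_k (x_{k,i} - mean_i) · (x_{k,j} - mean_j), with n-1 = 3:
  s[A,A] = ((-1.5)·(-1.5) + (3.5)·(3.5) + (-2.5)·(-2.5) + (0.5)·(0.5)) / 3 = 21/3 = 7
  s[A,B] = ((-1.5)·(-3.75) + (3.5)·(0.25) + (-2.5)·(1.25) + (0.5)·(2.25)) / 3 = 4.5/3 = 1.5
  s[B,B] = ((-3.75)·(-3.75) + (0.25)·(0.25) + (1.25)·(1.25) + (2.25)·(2.25)) / 3 = 20.75/3 = 6.9167
  Sample standard deviations s_i = √(s[i,i]):
  s(A) = √(7) = 2.6458
  s(B) = √(6.9167) = 2.63

Step 3 — r_{ij} = s_{ij} / (s_i · s_j):
  r[A,A] = 1 (diagonal).
  r[A,B] = 1.5 / (2.6458 · 2.63) = 1.5 / 6.9582 = 0.2156
  r[B,B] = 1 (diagonal).

R is symmetric with unit diagonal. Assembling:

R = [[1, 0.2156],
 [0.2156, 1]]


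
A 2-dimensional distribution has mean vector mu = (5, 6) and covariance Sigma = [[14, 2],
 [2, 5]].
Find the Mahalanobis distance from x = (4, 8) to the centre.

Step 1 — centre the observation: (x - mu) = (-1, 2).

Step 2 — invert Sigma. det(Sigma) = 14·5 - (2)² = 66.
  Sigma^{-1} = (1/det) · [[d, -b], [-b, a]] = [[0.0758, -0.0303],
 [-0.0303, 0.2121]].

Step 3 — form the quadratic (x - mu)^T · Sigma^{-1} · (x - mu):
  Sigma^{-1} · (x - mu) = (-0.1364, 0.4545).
  (x - mu)^T · [Sigma^{-1} · (x - mu)] = (-1)·(-0.1364) + (2)·(0.4545) = 1.0455.

Step 4 — take square root: d = √(1.0455) ≈ 1.0225.

d(x, mu) = √(1.0455) ≈ 1.0225


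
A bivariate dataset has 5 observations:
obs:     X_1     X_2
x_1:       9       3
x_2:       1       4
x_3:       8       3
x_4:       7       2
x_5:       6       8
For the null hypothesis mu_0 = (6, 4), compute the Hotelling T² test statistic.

Step 1 — sample mean vector:
  mean(X_1) = (9 + 1 + 8 + 7 + 6) / 5 = 31/5 = 6.2
  mean(X_2) = (3 + 4 + 3 + 2 + 8) / 5 = 20/5 = 4
  x̄ = (6.2, 4),  deviation x̄ - mu_0 = (6.2, 4) - (6, 4) = (0.2, 0).

Step 2 — sample covariance matrix, S[i,j] = (1/(n-1)) · Σ_k (x_{k,i} - mean_i) · (x_{k,j} - mean_j), divisor n-1 = 4:
  S[X_1,X_1] = ((2.8)·(2.8) + (-5.2)·(-5.2) + (1.8)·(1.8) + (0.8)·(0.8) + (-0.2)·(-0.2)) / 4 = 38.8/4 = 9.7
  S[X_1,X_2] = ((2.8)·(-1) + (-5.2)·(0) + (1.8)·(-1) + (0.8)·(-2) + (-0.2)·(4)) / 4 = -7/4 = -1.75
  S[X_2,X_2] = ((-1)·(-1) + (0)·(0) + (-1)·(-1) + (-2)·(-2) + (4)·(4)) / 4 = 22/4 = 5.5
  S = [[9.7, -1.75],
 [-1.75, 5.5]].

Step 3 — invert S. det(S) = 9.7·5.5 - (-1.75)² = 50.2875.
  S^{-1} = (1/det) · [[d, -b], [-b, a]] = [[0.1094, 0.0348],
 [0.0348, 0.1929]].

Step 4 — quadratic form (x̄ - mu_0)^T · S^{-1} · (x̄ - mu_0):
  S^{-1} · (x̄ - mu_0) = (0.0219, 0.007),
  (x̄ - mu_0)^T · [...] = (0.2)·(0.0219) + (0)·(0.007) = 0.0044.

Step 5 — scale by n: T² = 5 · 0.0044 = 0.0219.

T² ≈ 0.0219


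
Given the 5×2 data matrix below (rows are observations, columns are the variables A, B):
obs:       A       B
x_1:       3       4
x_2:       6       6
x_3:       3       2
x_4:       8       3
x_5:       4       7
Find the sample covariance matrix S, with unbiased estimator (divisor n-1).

Step 1 — column means:
  mean(A) = (3 + 6 + 3 + 8 + 4) / 5 = 24/5 = 4.8
  mean(B) = (4 + 6 + 2 + 3 + 7) / 5 = 22/5 = 4.4

Step 2 — sample covariance S[i,j] = (1/(n-1)) · Σ_k (x_{k,i} - mean_i) · (x_{k,j} - mean_j), with n-1 = 4.
  S[A,A] = ((-1.8)·(-1.8) + (1.2)·(1.2) + (-1.8)·(-1.8) + (3.2)·(3.2) + (-0.8)·(-0.8)) / 4 = 18.8/4 = 4.7
  S[A,B] = ((-1.8)·(-0.4) + (1.2)·(1.6) + (-1.8)·(-2.4) + (3.2)·(-1.4) + (-0.8)·(2.6)) / 4 = 0.4/4 = 0.1
  S[B,B] = ((-0.4)·(-0.4) + (1.6)·(1.6) + (-2.4)·(-2.4) + (-1.4)·(-1.4) + (2.6)·(2.6)) / 4 = 17.2/4 = 4.3

S is symmetric (S[j,i] = S[i,j]). Assembling:

S = [[4.7, 0.1],
 [0.1, 4.3]]


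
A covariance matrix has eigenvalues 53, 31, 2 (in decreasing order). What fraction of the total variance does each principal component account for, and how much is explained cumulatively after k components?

Step 1 — total variance = trace(Sigma) = Σ λ_i = 53 + 31 + 2 = 86.

Step 2 — fraction explained by component i = λ_i / Σ λ:
  PC1: 53/86 = 0.6163
  PC2: 31/86 = 0.3605
  PC3: 2/86 = 0.0233

Step 3 — cumulative fraction after k components = (λ_1 + ... + λ_k) / Σ λ:
  k = 1: 53/86 = 0.6163
  k = 2: (53 + 31)/86 = 84/86 = 0.9767
  k = 3: (53 + 31 + 2)/86 = 86/86 = 1

Summary (fraction, with percent):

explained: PC1 0.6163 (61.63%), PC2 0.3605 (36.05%), PC3 0.0233 (2.33%);  cumulative: 0.6163, 0.9767, 1


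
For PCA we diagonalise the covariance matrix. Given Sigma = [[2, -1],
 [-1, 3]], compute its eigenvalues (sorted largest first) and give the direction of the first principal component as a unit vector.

Step 1 — characteristic polynomial of 2×2 Sigma:
  det(Sigma - λI) = λ² - trace · λ + det = 0.
  trace = 2 + 3 = 5, det = 2·3 - (-1)² = 5.
Step 2 — discriminant:
  Δ = trace² - 4·det = 25 - 20 = 5.
Step 3 — eigenvalues:
  λ = (trace ± √Δ)/2 = (5 ± 2.2361)/2,
  λ_1 = 3.618,  λ_2 = 1.382.

Step 4 — unit eigenvector for λ_1: solve (Sigma - λ_1 I)v = 0. First row:
  (2 - 3.618)·v_x + (-1)·v_y = 0, i.e. (-1.618)·v_x + (-1)·v_y = 0,
  so v ∝ (b, λ_1 - a) = (-1, 1.618); multiply by -1 so the first entry is positive: u = (1, -1.618).
  ||u|| = √((1)² + (-1.618)²) = √(3.618) ≈ 1.9021,
  v_1 = u/||u|| ≈ (0.5257, -0.8507) (||v_1|| = 1).

λ_1 = 3.618,  λ_2 = 1.382;  v_1 ≈ (0.5257, -0.8507)


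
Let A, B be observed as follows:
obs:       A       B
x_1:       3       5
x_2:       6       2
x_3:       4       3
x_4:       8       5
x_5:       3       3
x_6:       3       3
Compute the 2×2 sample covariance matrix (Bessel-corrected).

Step 1 — column means:
  mean(A) = (3 + 6 + 4 + 8 + 3 + 3) / 6 = 27/6 = 4.5
  mean(B) = (5 + 2 + 3 + 5 + 3 + 3) / 6 = 21/6 = 3.5

Step 2 — sample covariance S[i,j] = (1/(n-1)) · Σ_k (x_{k,i} - mean_i) · (x_{k,j} - mean_j), with n-1 = 5.
  S[A,A] = ((-1.5)·(-1.5) + (1.5)·(1.5) + (-0.5)·(-0.5) + (3.5)·(3.5) + (-1.5)·(-1.5) + (-1.5)·(-1.5)) / 5 = 21.5/5 = 4.3
  S[A,B] = ((-1.5)·(1.5) + (1.5)·(-1.5) + (-0.5)·(-0.5) + (3.5)·(1.5) + (-1.5)·(-0.5) + (-1.5)·(-0.5)) / 5 = 2.5/5 = 0.5
  S[B,B] = ((1.5)·(1.5) + (-1.5)·(-1.5) + (-0.5)·(-0.5) + (1.5)·(1.5) + (-0.5)·(-0.5) + (-0.5)·(-0.5)) / 5 = 7.5/5 = 1.5

S is symmetric (S[j,i] = S[i,j]). Assembling:

S = [[4.3, 0.5],
 [0.5, 1.5]]


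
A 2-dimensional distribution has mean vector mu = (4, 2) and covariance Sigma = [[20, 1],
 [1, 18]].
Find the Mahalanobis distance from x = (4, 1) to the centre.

Step 1 — centre the observation: (x - mu) = (0, -1).

Step 2 — invert Sigma. det(Sigma) = 20·18 - (1)² = 359.
  Sigma^{-1} = (1/det) · [[d, -b], [-b, a]] = [[0.0501, -0.0028],
 [-0.0028, 0.0557]].

Step 3 — form the quadratic (x - mu)^T · Sigma^{-1} · (x - mu):
  Sigma^{-1} · (x - mu) = (0.0028, -0.0557).
  (x - mu)^T · [Sigma^{-1} · (x - mu)] = (0)·(0.0028) + (-1)·(-0.0557) = 0.0557.

Step 4 — take square root: d = √(0.0557) ≈ 0.236.

d(x, mu) = √(0.0557) ≈ 0.236


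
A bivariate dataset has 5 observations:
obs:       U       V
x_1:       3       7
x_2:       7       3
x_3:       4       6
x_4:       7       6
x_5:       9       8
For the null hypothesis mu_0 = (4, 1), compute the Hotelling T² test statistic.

Step 1 — sample mean vector:
  mean(U) = (3 + 7 + 4 + 7 + 9) / 5 = 30/5 = 6
  mean(V) = (7 + 3 + 6 + 6 + 8) / 5 = 30/5 = 6
  x̄ = (6, 6),  deviation x̄ - mu_0 = (6, 6) - (4, 1) = (2, 5).

Step 2 — sample covariance matrix, S[i,j] = (1/(n-1)) · Σ_k (x_{k,i} - mean_i) · (x_{k,j} - mean_j), divisor n-1 = 4:
  S[U,U] = ((-3)·(-3) + (1)·(1) + (-2)·(-2) + (1)·(1) + (3)·(3)) / 4 = 24/4 = 6
  S[U,V] = ((-3)·(1) + (1)·(-3) + (-2)·(0) + (1)·(0) + (3)·(2)) / 4 = 0/4 = 0
  S[V,V] = ((1)·(1) + (-3)·(-3) + (0)·(0) + (0)·(0) + (2)·(2)) / 4 = 14/4 = 3.5
  S = [[6, 0],
 [0, 3.5]].

Step 3 — invert S. det(S) = 6·3.5 - (0)² = 21.
  S^{-1} = (1/det) · [[d, -b], [-b, a]] = [[0.1667, 0],
 [0, 0.2857]].

Step 4 — quadratic form (x̄ - mu_0)^T · S^{-1} · (x̄ - mu_0):
  S^{-1} · (x̄ - mu_0) = (0.3333, 1.4286),
  (x̄ - mu_0)^T · [...] = (2)·(0.3333) + (5)·(1.4286) = 7.8095.

Step 5 — scale by n: T² = 5 · 7.8095 = 39.0476.

T² ≈ 39.0476


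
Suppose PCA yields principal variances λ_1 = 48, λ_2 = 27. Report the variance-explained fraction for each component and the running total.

Step 1 — total variance = trace(Sigma) = Σ λ_i = 48 + 27 = 75.

Step 2 — fraction explained by component i = λ_i / Σ λ:
  PC1: 48/75 = 0.64
  PC2: 27/75 = 0.36

Step 3 — cumulative fraction after k components = (λ_1 + ... + λ_k) / Σ λ:
  k = 1: 48/75 = 0.64
  k = 2: (48 + 27)/75 = 75/75 = 1

Summary (fraction, with percent):

explained: PC1 0.64 (64%), PC2 0.36 (36%);  cumulative: 0.64, 1


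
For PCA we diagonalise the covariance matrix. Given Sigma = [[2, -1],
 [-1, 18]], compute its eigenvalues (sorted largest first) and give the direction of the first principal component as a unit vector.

Step 1 — characteristic polynomial of 2×2 Sigma:
  det(Sigma - λI) = λ² - trace · λ + det = 0.
  trace = 2 + 18 = 20, det = 2·18 - (-1)² = 35.
Step 2 — discriminant:
  Δ = trace² - 4·det = 400 - 140 = 260.
Step 3 — eigenvalues:
  λ = (trace ± √Δ)/2 = (20 ± 16.1245)/2,
  λ_1 = 18.0623,  λ_2 = 1.9377.

Step 4 — unit eigenvector for λ_1: solve (Sigma - λ_1 I)v = 0. First row:
  (2 - 18.0623)·v_x + (-1)·v_y = 0, i.e. (-16.0623)·v_x + (-1)·v_y = 0,
  so v ∝ (b, λ_1 - a) = (-1, 16.0623); multiply by -1 so the first entry is positive: u = (1, -16.0623).
  ||u|| = √((1)² + (-16.0623)²) = √(258.9961) ≈ 16.0934,
  v_1 = u/||u|| ≈ (0.0621, -0.9981) (||v_1|| = 1).

λ_1 = 18.0623,  λ_2 = 1.9377;  v_1 ≈ (0.0621, -0.9981)


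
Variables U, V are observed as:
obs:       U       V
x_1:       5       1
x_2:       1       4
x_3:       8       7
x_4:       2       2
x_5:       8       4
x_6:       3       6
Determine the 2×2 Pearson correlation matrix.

Step 1 — column means:
  mean(U) = (5 + 1 + 8 + 2 + 8 + 3) / 6 = 27/6 = 4.5
  mean(V) = (1 + 4 + 7 + 2 + 4 + 6) / 6 = 24/6 = 4

Step 2 — sample variances and covariances s[i,j] = (1/(n-1)) · Σ_k (x_{k,i} - mean_i) · (x_{k,j} - mean_j), with n-1 = 5:
  s[U,U] = ((0.5)·(0.5) + (-3.5)·(-3.5) + (3.5)·(3.5) + (-2.5)·(-2.5) + (3.5)·(3.5) + (-1.5)·(-1.5)) / 5 = 45.5/5 = 9.1
  s[U,V] = ((0.5)·(-3) + (-3.5)·(0) + (3.5)·(3) + (-2.5)·(-2) + (3.5)·(0) + (-1.5)·(2)) / 5 = 11/5 = 2.2
  s[V,V] = ((-3)·(-3) + (0)·(0) + (3)·(3) + (-2)·(-2) + (0)·(0) + (2)·(2)) / 5 = 26/5 = 5.2
  Sample standard deviations s_i = √(s[i,i]):
  s(U) = √(9.1) = 3.0166
  s(V) = √(5.2) = 2.2804

Step 3 — r_{ij} = s_{ij} / (s_i · s_j):
  r[U,U] = 1 (diagonal).
  r[U,V] = 2.2 / (3.0166 · 2.2804) = 2.2 / 6.879 = 0.3198
  r[V,V] = 1 (diagonal).

R is symmetric with unit diagonal. Assembling:

R = [[1, 0.3198],
 [0.3198, 1]]


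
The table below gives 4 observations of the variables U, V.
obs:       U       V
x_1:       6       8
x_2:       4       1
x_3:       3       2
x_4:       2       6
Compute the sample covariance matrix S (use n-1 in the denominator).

Step 1 — column means:
  mean(U) = (6 + 4 + 3 + 2) / 4 = 15/4 = 3.75
  mean(V) = (8 + 1 + 2 + 6) / 4 = 17/4 = 4.25

Step 2 — sample covariance S[i,j] = (1/(n-1)) · Σ_k (x_{k,i} - mean_i) · (x_{k,j} - mean_j), with n-1 = 3.
  S[U,U] = ((2.25)·(2.25) + (0.25)·(0.25) + (-0.75)·(-0.75) + (-1.75)·(-1.75)) / 3 = 8.75/3 = 2.9167
  S[U,V] = ((2.25)·(3.75) + (0.25)·(-3.25) + (-0.75)·(-2.25) + (-1.75)·(1.75)) / 3 = 6.25/3 = 2.0833
  S[V,V] = ((3.75)·(3.75) + (-3.25)·(-3.25) + (-2.25)·(-2.25) + (1.75)·(1.75)) / 3 = 32.75/3 = 10.9167

S is symmetric (S[j,i] = S[i,j]). Assembling:

S = [[2.9167, 2.0833],
 [2.0833, 10.9167]]


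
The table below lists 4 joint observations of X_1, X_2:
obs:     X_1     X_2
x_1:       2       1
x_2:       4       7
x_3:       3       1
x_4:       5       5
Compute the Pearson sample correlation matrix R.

Step 1 — column means:
  mean(X_1) = (2 + 4 + 3 + 5) / 4 = 14/4 = 3.5
  mean(X_2) = (1 + 7 + 1 + 5) / 4 = 14/4 = 3.5

Step 2 — sample variances and covariances s[i,j] = (1/(n-1)) · Σ_k (x_{k,i} - mean_i) · (x_{k,j} - mean_j), with n-1 = 3:
  s[X_1,X_1] = ((-1.5)·(-1.5) + (0.5)·(0.5) + (-0.5)·(-0.5) + (1.5)·(1.5)) / 3 = 5/3 = 1.6667
  s[X_1,X_2] = ((-1.5)·(-2.5) + (0.5)·(3.5) + (-0.5)·(-2.5) + (1.5)·(1.5)) / 3 = 9/3 = 3
  s[X_2,X_2] = ((-2.5)·(-2.5) + (3.5)·(3.5) + (-2.5)·(-2.5) + (1.5)·(1.5)) / 3 = 27/3 = 9
  Sample standard deviations s_i = √(s[i,i]):
  s(X_1) = √(1.6667) = 1.291
  s(X_2) = √(9) = 3

Step 3 — r_{ij} = s_{ij} / (s_i · s_j):
  r[X_1,X_1] = 1 (diagonal).
  r[X_1,X_2] = 3 / (1.291 · 3) = 3 / 3.873 = 0.7746
  r[X_2,X_2] = 1 (diagonal).

R is symmetric with unit diagonal. Assembling:

R = [[1, 0.7746],
 [0.7746, 1]]


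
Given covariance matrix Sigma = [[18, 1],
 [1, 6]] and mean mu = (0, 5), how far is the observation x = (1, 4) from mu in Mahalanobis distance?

Step 1 — centre the observation: (x - mu) = (1, -1).

Step 2 — invert Sigma. det(Sigma) = 18·6 - (1)² = 107.
  Sigma^{-1} = (1/det) · [[d, -b], [-b, a]] = [[0.0561, -0.0093],
 [-0.0093, 0.1682]].

Step 3 — form the quadratic (x - mu)^T · Sigma^{-1} · (x - mu):
  Sigma^{-1} · (x - mu) = (0.0654, -0.1776).
  (x - mu)^T · [Sigma^{-1} · (x - mu)] = (1)·(0.0654) + (-1)·(-0.1776) = 0.243.

Step 4 — take square root: d = √(0.243) ≈ 0.4929.

d(x, mu) = √(0.243) ≈ 0.4929


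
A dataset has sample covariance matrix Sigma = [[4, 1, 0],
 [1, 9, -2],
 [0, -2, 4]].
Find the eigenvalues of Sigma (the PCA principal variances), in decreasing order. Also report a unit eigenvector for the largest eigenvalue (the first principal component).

Step 1 — characteristic polynomial p(λ) = det(λI - Sigma) = λ³ - tr·λ² + c_1·λ - det, where tr = trace, c_1 = sum of the principal 2×2 minors, det = det(Sigma):
  tr = 4 + 9 + 4 = 17,
  c_1 = (4·9 - (1)²) + (4·4 - (0)²) + (9·4 - (-2)²) = 35 + 16 + 32 = 83,
  det = 4·(9·4 - (-2)²) - (1)·((1)·4 - (-2)·(0)) + (0)·((1)·(-2) - 9·(0)) = 4·(32) - (1)·(4) + (0)·(-2) = 124.
  So p(λ) = λ³ - 17λ² + 83λ - 124.
Step 2 — look for an integer root (rational root theorem: any rational root is an integer divisor of 124). Testing λ = 4:
  p(4) = 64 - 272 + 332 - 124 = 0  ✓
  Dividing out (λ - 4): p(λ) = (λ - 4)(λ² - 13λ + 31).
Step 3 — remaining eigenvalues from the quadratic λ² - 13λ + 31 = 0:
  Δ = 13² - 4·31 = 169 - 124 = 45,  λ = (13 ± √45)/2 = (13 ± 6.7082)/2 ≈ 9.8541 or 3.1459.
  Sorted: λ_1 = 9.8541,  λ_2 = 4,  λ_3 = 3.1459  (check: sum = 17 = tr ✓).

Step 4 — unit eigenvector for λ_1 ≈ 9.8541: v spans the null space of (Sigma - λ_1 I), whose rows are
  r_1 = (-5.8541, 1, 0),  r_2 = (1, -0.8541, -2),  r_3 = (0, -2, -5.8541).
  v is orthogonal to every row, so take v ∝ r_1 × r_2 = ((1)·(-2) - (0)·(-0.8541), (0)·(1) - (-5.8541)·(-2), (-5.8541)·(-0.8541) - (1)·(1)) ≈ (-2, -11.7082, 4).
  Rescale (multiply by -1 so the first nonzero entry is positive): u = (2, 11.7082, -4).
  ||u|| = √((2)² + (11.7082)² + (-4)²) = √(157.082) ≈ 12.5332,  v_1 = u/||u|| ≈ (0.1596, 0.9342, -0.3192) (||v_1|| = 1).

λ_1 = 9.8541,  λ_2 = 4,  λ_3 = 3.1459;  v_1 ≈ (0.1596, 0.9342, -0.3192)


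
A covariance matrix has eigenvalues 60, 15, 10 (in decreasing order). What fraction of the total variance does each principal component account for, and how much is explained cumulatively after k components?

Step 1 — total variance = trace(Sigma) = Σ λ_i = 60 + 15 + 10 = 85.

Step 2 — fraction explained by component i = λ_i / Σ λ:
  PC1: 60/85 = 0.7059
  PC2: 15/85 = 0.1765
  PC3: 10/85 = 0.1176

Step 3 — cumulative fraction after k components = (λ_1 + ... + λ_k) / Σ λ:
  k = 1: 60/85 = 0.7059
  k = 2: (60 + 15)/85 = 75/85 = 0.8824
  k = 3: (60 + 15 + 10)/85 = 85/85 = 1

Summary (fraction, with percent):

explained: PC1 0.7059 (70.59%), PC2 0.1765 (17.65%), PC3 0.1176 (11.76%);  cumulative: 0.7059, 0.8824, 1


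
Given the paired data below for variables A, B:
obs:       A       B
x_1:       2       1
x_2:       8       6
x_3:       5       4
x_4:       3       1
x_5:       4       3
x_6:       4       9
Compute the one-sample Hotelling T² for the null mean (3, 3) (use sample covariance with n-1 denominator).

Step 1 — sample mean vector:
  mean(A) = (2 + 8 + 5 + 3 + 4 + 4) / 6 = 26/6 = 4.3333
  mean(B) = (1 + 6 + 4 + 1 + 3 + 9) / 6 = 24/6 = 4
  x̄ = (4.3333, 4),  deviation x̄ - mu_0 = (4.3333, 4) - (3, 3) = (1.3333, 1).

Step 2 — sample covariance matrix, S[i,j] = (1/(n-1)) · Σ_k (x_{k,i} - mean_i) · (x_{k,j} - mean_j), divisor n-1 = 5:
  S[A,A] = ((-2.3333)·(-2.3333) + (3.6667)·(3.6667) + (0.6667)·(0.6667) + (-1.3333)·(-1.3333) + (-0.3333)·(-0.3333) + (-0.3333)·(-0.3333)) / 5 = 21.3333/5 = 4.2667
  S[A,B] = ((-2.3333)·(-3) + (3.6667)·(2) + (0.6667)·(0) + (-1.3333)·(-3) + (-0.3333)·(-1) + (-0.3333)·(5)) / 5 = 17/5 = 3.4
  S[B,B] = ((-3)·(-3) + (2)·(2) + (0)·(0) + (-3)·(-3) + (-1)·(-1) + (5)·(5)) / 5 = 48/5 = 9.6
  S = [[4.2667, 3.4],
 [3.4, 9.6]].

Step 3 — invert S. det(S) = 4.2667·9.6 - (3.4)² = 29.4.
  S^{-1} = (1/det) · [[d, -b], [-b, a]] = [[0.3265, -0.1156],
 [-0.1156, 0.1451]].

Step 4 — quadratic form (x̄ - mu_0)^T · S^{-1} · (x̄ - mu_0):
  S^{-1} · (x̄ - mu_0) = (0.3197, -0.0091),
  (x̄ - mu_0)^T · [...] = (1.3333)·(0.3197) + (1)·(-0.0091) = 0.4172.

Step 5 — scale by n: T² = 6 · 0.4172 = 2.5034.

T² ≈ 2.5034


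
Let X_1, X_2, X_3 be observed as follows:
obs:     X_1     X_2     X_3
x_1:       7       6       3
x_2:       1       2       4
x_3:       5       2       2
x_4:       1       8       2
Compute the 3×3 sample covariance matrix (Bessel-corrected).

Step 1 — column means:
  mean(X_1) = (7 + 1 + 5 + 1) / 4 = 14/4 = 3.5
  mean(X_2) = (6 + 2 + 2 + 8) / 4 = 18/4 = 4.5
  mean(X_3) = (3 + 4 + 2 + 2) / 4 = 11/4 = 2.75

Step 2 — sample covariance S[i,j] = (1/(n-1)) · Σ_k (x_{k,i} - mean_i) · (x_{k,j} - mean_j), with n-1 = 3.
  S[X_1,X_1] = ((3.5)·(3.5) + (-2.5)·(-2.5) + (1.5)·(1.5) + (-2.5)·(-2.5)) / 3 = 27/3 = 9
  S[X_1,X_2] = ((3.5)·(1.5) + (-2.5)·(-2.5) + (1.5)·(-2.5) + (-2.5)·(3.5)) / 3 = -1/3 = -0.3333
  S[X_1,X_3] = ((3.5)·(0.25) + (-2.5)·(1.25) + (1.5)·(-0.75) + (-2.5)·(-0.75)) / 3 = -1.5/3 = -0.5
  S[X_2,X_2] = ((1.5)·(1.5) + (-2.5)·(-2.5) + (-2.5)·(-2.5) + (3.5)·(3.5)) / 3 = 27/3 = 9
  S[X_2,X_3] = ((1.5)·(0.25) + (-2.5)·(1.25) + (-2.5)·(-0.75) + (3.5)·(-0.75)) / 3 = -3.5/3 = -1.1667
  S[X_3,X_3] = ((0.25)·(0.25) + (1.25)·(1.25) + (-0.75)·(-0.75) + (-0.75)·(-0.75)) / 3 = 2.75/3 = 0.9167

S is symmetric (S[j,i] = S[i,j]). Assembling:

S = [[9, -0.3333, -0.5],
 [-0.3333, 9, -1.1667],
 [-0.5, -1.1667, 0.9167]]


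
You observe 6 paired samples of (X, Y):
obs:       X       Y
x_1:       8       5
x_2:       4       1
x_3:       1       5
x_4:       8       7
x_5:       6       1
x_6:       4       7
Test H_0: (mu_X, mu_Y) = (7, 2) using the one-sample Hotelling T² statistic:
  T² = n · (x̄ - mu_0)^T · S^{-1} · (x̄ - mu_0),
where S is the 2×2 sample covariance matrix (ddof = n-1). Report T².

Step 1 — sample mean vector:
  mean(X) = (8 + 4 + 1 + 8 + 6 + 4) / 6 = 31/6 = 5.1667
  mean(Y) = (5 + 1 + 5 + 7 + 1 + 7) / 6 = 26/6 = 4.3333
  x̄ = (5.1667, 4.3333),  deviation x̄ - mu_0 = (5.1667, 4.3333) - (7, 2) = (-1.8333, 2.3333).

Step 2 — sample covariance matrix, S[i,j] = (1/(n-1)) · Σ_k (x_{k,i} - mean_i) · (x_{k,j} - mean_j), divisor n-1 = 5:
  S[X,X] = ((2.8333)·(2.8333) + (-1.1667)·(-1.1667) + (-4.1667)·(-4.1667) + (2.8333)·(2.8333) + (0.8333)·(0.8333) + (-1.1667)·(-1.1667)) / 5 = 36.8333/5 = 7.3667
  S[X,Y] = ((2.8333)·(0.6667) + (-1.1667)·(-3.3333) + (-4.1667)·(0.6667) + (2.8333)·(2.6667) + (0.8333)·(-3.3333) + (-1.1667)·(2.6667)) / 5 = 4.6667/5 = 0.9333
  S[Y,Y] = ((0.6667)·(0.6667) + (-3.3333)·(-3.3333) + (0.6667)·(0.6667) + (2.6667)·(2.6667) + (-3.3333)·(-3.3333) + (2.6667)·(2.6667)) / 5 = 37.3333/5 = 7.4667
  S = [[7.3667, 0.9333],
 [0.9333, 7.4667]].

Step 3 — invert S. det(S) = 7.3667·7.4667 - (0.9333)² = 54.1333.
  S^{-1} = (1/det) · [[d, -b], [-b, a]] = [[0.1379, -0.0172],
 [-0.0172, 0.1361]].

Step 4 — quadratic form (x̄ - mu_0)^T · S^{-1} · (x̄ - mu_0):
  S^{-1} · (x̄ - mu_0) = (-0.2931, 0.3491),
  (x̄ - mu_0)^T · [...] = (-1.8333)·(-0.2931) + (2.3333)·(0.3491) = 1.352.

Step 5 — scale by n: T² = 6 · 1.352 = 8.1121.

T² ≈ 8.1121


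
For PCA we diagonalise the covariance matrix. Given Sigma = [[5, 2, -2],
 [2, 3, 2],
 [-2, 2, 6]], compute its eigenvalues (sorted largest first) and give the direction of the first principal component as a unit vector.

Step 1 — characteristic polynomial p(λ) = det(λI - Sigma) = λ³ - tr·λ² + c_1·λ - det, where tr = trace, c_1 = sum of the principal 2×2 minors, det = det(Sigma):
  tr = 5 + 3 + 6 = 14,
  c_1 = (5·3 - (2)²) + (5·6 - (-2)²) + (3·6 - (2)²) = 11 + 26 + 14 = 51,
  det = 5·(3·6 - (2)²) - (2)·((2)·6 - (2)·(-2)) + (-2)·((2)·(2) - 3·(-2)) = 5·(14) - (2)·(16) + (-2)·(10) = 18.
  So p(λ) = λ³ - 14λ² + 51λ - 18.
Step 2 — look for an integer root (rational root theorem: any rational root is an integer divisor of 18). Testing λ = 6:
  p(6) = 216 - 504 + 306 - 18 = 0  ✓
  Dividing out (λ - 6): p(λ) = (λ - 6)(λ² - 8λ + 3).
Step 3 — remaining eigenvalues from the quadratic λ² - 8λ + 3 = 0:
  Δ = 8² - 4·3 = 64 - 12 = 52,  λ = (8 ± √52)/2 = (8 ± 7.2111)/2 ≈ 7.6056 or 0.3944.
  Sorted: λ_1 = 7.6056,  λ_2 = 6,  λ_3 = 0.3944  (check: sum = 14 = tr ✓).

Step 4 — unit eigenvector for λ_1 ≈ 7.6056: v spans the null space of (Sigma - λ_1 I), whose rows are
  r_1 = (-2.6056, 2, -2),  r_2 = (2, -4.6056, 2),  r_3 = (-2, 2, -1.6056).
  v is orthogonal to every row, so take v ∝ r_1 × r_2 = ((2)·(2) - (-2)·(-4.6056), (-2)·(2) - (-2.6056)·(2), (-2.6056)·(-4.6056) - (2)·(2)) ≈ (-5.2111, 1.2111, 8).
  Rescale (multiply by -1 so the first nonzero entry is positive): u = (5.2111, -1.2111, -8).
  ||u|| = √((5.2111)² + (-1.2111)² + (-8)²) = √(92.6224) ≈ 9.6241,  v_1 = u/||u|| ≈ (0.5415, -0.1258, -0.8313) (||v_1|| = 1).

λ_1 = 7.6056,  λ_2 = 6,  λ_3 = 0.3944;  v_1 ≈ (0.5415, -0.1258, -0.8313)


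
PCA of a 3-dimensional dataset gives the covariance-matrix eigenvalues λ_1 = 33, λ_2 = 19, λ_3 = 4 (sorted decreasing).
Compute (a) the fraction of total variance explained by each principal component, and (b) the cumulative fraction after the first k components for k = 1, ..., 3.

Step 1 — total variance = trace(Sigma) = Σ λ_i = 33 + 19 + 4 = 56.

Step 2 — fraction explained by component i = λ_i / Σ λ:
  PC1: 33/56 = 0.5893
  PC2: 19/56 = 0.3393
  PC3: 4/56 = 0.0714

Step 3 — cumulative fraction after k components = (λ_1 + ... + λ_k) / Σ λ:
  k = 1: 33/56 = 0.5893
  k = 2: (33 + 19)/56 = 52/56 = 0.9286
  k = 3: (33 + 19 + 4)/56 = 56/56 = 1

Summary (fraction, with percent):

explained: PC1 0.5893 (58.93%), PC2 0.3393 (33.93%), PC3 0.0714 (7.14%);  cumulative: 0.5893, 0.9286, 1


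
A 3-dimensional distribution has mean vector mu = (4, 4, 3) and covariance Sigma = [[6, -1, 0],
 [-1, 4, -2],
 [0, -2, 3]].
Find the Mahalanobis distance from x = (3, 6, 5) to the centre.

Step 1 — centre the observation: (x - mu) = (-1, 2, 2).

Step 2 — invert Sigma (cofactor / det for 3×3, or solve directly):
  Sigma^{-1} = [[0.1778, 0.0667, 0.0444],
 [0.0667, 0.4, 0.2667],
 [0.0444, 0.2667, 0.5111]].

Step 3 — form the quadratic (x - mu)^T · Sigma^{-1} · (x - mu):
  Sigma^{-1} · (x - mu) = (0.0444, 1.2667, 1.5111).
  (x - mu)^T · [Sigma^{-1} · (x - mu)] = (-1)·(0.0444) + (2)·(1.2667) + (2)·(1.5111) = 5.5111.

Step 4 — take square root: d = √(5.5111) ≈ 2.3476.

d(x, mu) = √(5.5111) ≈ 2.3476


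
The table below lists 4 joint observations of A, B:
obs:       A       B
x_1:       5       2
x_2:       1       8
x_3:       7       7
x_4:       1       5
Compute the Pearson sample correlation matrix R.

Step 1 — column means:
  mean(A) = (5 + 1 + 7 + 1) / 4 = 14/4 = 3.5
  mean(B) = (2 + 8 + 7 + 5) / 4 = 22/4 = 5.5

Step 2 — sample variances and covariances s[i,j] = (1/(n-1)) · Σ_k (x_{k,i} - mean_i) · (x_{k,j} - mean_j), with n-1 = 3:
  s[A,A] = ((1.5)·(1.5) + (-2.5)·(-2.5) + (3.5)·(3.5) + (-2.5)·(-2.5)) / 3 = 27/3 = 9
  s[A,B] = ((1.5)·(-3.5) + (-2.5)·(2.5) + (3.5)·(1.5) + (-2.5)·(-0.5)) / 3 = -5/3 = -1.6667
  s[B,B] = ((-3.5)·(-3.5) + (2.5)·(2.5) + (1.5)·(1.5) + (-0.5)·(-0.5)) / 3 = 21/3 = 7
  Sample standard deviations s_i = √(s[i,i]):
  s(A) = √(9) = 3
  s(B) = √(7) = 2.6458

Step 3 — r_{ij} = s_{ij} / (s_i · s_j):
  r[A,A] = 1 (diagonal).
  r[A,B] = -1.6667 / (3 · 2.6458) = -1.6667 / 7.9373 = -0.21
  r[B,B] = 1 (diagonal).

R is symmetric with unit diagonal. Assembling:

R = [[1, -0.21],
 [-0.21, 1]]


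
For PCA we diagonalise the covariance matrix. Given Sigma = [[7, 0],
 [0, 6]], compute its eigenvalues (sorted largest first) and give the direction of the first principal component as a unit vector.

Step 1 — characteristic polynomial of 2×2 Sigma:
  det(Sigma - λI) = λ² - trace · λ + det = 0.
  trace = 7 + 6 = 13, det = 7·6 - (0)² = 42.
Step 2 — discriminant:
  Δ = trace² - 4·det = 169 - 168 = 1.
Step 3 — eigenvalues:
  λ = (trace ± √Δ)/2 = (13 ± 1)/2,
  λ_1 = 7,  λ_2 = 6.

Step 4 — unit eigenvector for λ_1: Sigma is diagonal, so its eigenvectors are the coordinate axes. λ_1 = 7 is the diagonal entry on the first coordinate axis, hence
  v_1 = (1, 0) (||v_1|| = 1).

λ_1 = 7,  λ_2 = 6;  v_1 ≈ (1, 0)


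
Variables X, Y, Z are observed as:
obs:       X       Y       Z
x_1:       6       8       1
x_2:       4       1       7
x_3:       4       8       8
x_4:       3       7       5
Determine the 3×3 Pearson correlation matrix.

Step 1 — column means:
  mean(X) = (6 + 4 + 4 + 3) / 4 = 17/4 = 4.25
  mean(Y) = (8 + 1 + 8 + 7) / 4 = 24/4 = 6
  mean(Z) = (1 + 7 + 8 + 5) / 4 = 21/4 = 5.25

Step 2 — sample variances and covariances s[i,j] = (1/(n-1)) · Σ_k (x_{k,i} - mean_i) · (x_{k,j} - mean_j), with n-1 = 3:
  s[X,X] = ((1.75)·(1.75) + (-0.25)·(-0.25) + (-0.25)·(-0.25) + (-1.25)·(-1.25)) / 3 = 4.75/3 = 1.5833
  s[X,Y] = ((1.75)·(2) + (-0.25)·(-5) + (-0.25)·(2) + (-1.25)·(1)) / 3 = 3/3 = 1
  s[X,Z] = ((1.75)·(-4.25) + (-0.25)·(1.75) + (-0.25)·(2.75) + (-1.25)·(-0.25)) / 3 = -8.25/3 = -2.75
  s[Y,Y] = ((2)·(2) + (-5)·(-5) + (2)·(2) + (1)·(1)) / 3 = 34/3 = 11.3333
  s[Y,Z] = ((2)·(-4.25) + (-5)·(1.75) + (2)·(2.75) + (1)·(-0.25)) / 3 = -12/3 = -4
  s[Z,Z] = ((-4.25)·(-4.25) + (1.75)·(1.75) + (2.75)·(2.75) + (-0.25)·(-0.25)) / 3 = 28.75/3 = 9.5833
  Sample standard deviations s_i = √(s[i,i]):
  s(X) = √(1.5833) = 1.2583
  s(Y) = √(11.3333) = 3.3665
  s(Z) = √(9.5833) = 3.0957

Step 3 — r_{ij} = s_{ij} / (s_i · s_j):
  r[X,X] = 1 (diagonal).
  r[X,Y] = 1 / (1.2583 · 3.3665) = 1 / 4.2361 = 0.2361
  r[X,Z] = -2.75 / (1.2583 · 3.0957) = -2.75 / 3.8953 = -0.706
  r[Y,Y] = 1 (diagonal).
  r[Y,Z] = -4 / (3.3665 · 3.0957) = -4 / 10.4217 = -0.3838
  r[Z,Z] = 1 (diagonal).

R is symmetric with unit diagonal. Assembling:

R = [[1, 0.2361, -0.706],
 [0.2361, 1, -0.3838],
 [-0.706, -0.3838, 1]]


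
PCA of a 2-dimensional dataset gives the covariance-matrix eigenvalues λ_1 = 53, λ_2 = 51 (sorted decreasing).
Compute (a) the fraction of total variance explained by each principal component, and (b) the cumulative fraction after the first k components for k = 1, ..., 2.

Step 1 — total variance = trace(Sigma) = Σ λ_i = 53 + 51 = 104.

Step 2 — fraction explained by component i = λ_i / Σ λ:
  PC1: 53/104 = 0.5096
  PC2: 51/104 = 0.4904

Step 3 — cumulative fraction after k components = (λ_1 + ... + λ_k) / Σ λ:
  k = 1: 53/104 = 0.5096
  k = 2: (53 + 51)/104 = 104/104 = 1

Summary (fraction, with percent):

explained: PC1 0.5096 (50.96%), PC2 0.4904 (49.04%);  cumulative: 0.5096, 1


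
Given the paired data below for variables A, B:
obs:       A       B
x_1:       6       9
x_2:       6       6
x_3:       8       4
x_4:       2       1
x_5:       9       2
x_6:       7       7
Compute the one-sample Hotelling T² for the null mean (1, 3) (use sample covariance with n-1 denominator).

Step 1 — sample mean vector:
  mean(A) = (6 + 6 + 8 + 2 + 9 + 7) / 6 = 38/6 = 6.3333
  mean(B) = (9 + 6 + 4 + 1 + 2 + 7) / 6 = 29/6 = 4.8333
  x̄ = (6.3333, 4.8333),  deviation x̄ - mu_0 = (6.3333, 4.8333) - (1, 3) = (5.3333, 1.8333).

Step 2 — sample covariance matrix, S[i,j] = (1/(n-1)) · Σ_k (x_{k,i} - mean_i) · (x_{k,j} - mean_j), divisor n-1 = 5:
  S[A,A] = ((-0.3333)·(-0.3333) + (-0.3333)·(-0.3333) + (1.6667)·(1.6667) + (-4.3333)·(-4.3333) + (2.6667)·(2.6667) + (0.6667)·(0.6667)) / 5 = 29.3333/5 = 5.8667
  S[A,B] = ((-0.3333)·(4.1667) + (-0.3333)·(1.1667) + (1.6667)·(-0.8333) + (-4.3333)·(-3.8333) + (2.6667)·(-2.8333) + (0.6667)·(2.1667)) / 5 = 7.3333/5 = 1.4667
  S[B,B] = ((4.1667)·(4.1667) + (1.1667)·(1.1667) + (-0.8333)·(-0.8333) + (-3.8333)·(-3.8333) + (-2.8333)·(-2.8333) + (2.1667)·(2.1667)) / 5 = 46.8333/5 = 9.3667
  S = [[5.8667, 1.4667],
 [1.4667, 9.3667]].

Step 3 — invert S. det(S) = 5.8667·9.3667 - (1.4667)² = 52.8.
  S^{-1} = (1/det) · [[d, -b], [-b, a]] = [[0.1774, -0.0278],
 [-0.0278, 0.1111]].

Step 4 — quadratic form (x̄ - mu_0)^T · S^{-1} · (x̄ - mu_0):
  S^{-1} · (x̄ - mu_0) = (0.8952, 0.0556),
  (x̄ - mu_0)^T · [...] = (5.3333)·(0.8952) + (1.8333)·(0.0556) = 4.8763.

Step 5 — scale by n: T² = 6 · 4.8763 = 29.2576.

T² ≈ 29.2576


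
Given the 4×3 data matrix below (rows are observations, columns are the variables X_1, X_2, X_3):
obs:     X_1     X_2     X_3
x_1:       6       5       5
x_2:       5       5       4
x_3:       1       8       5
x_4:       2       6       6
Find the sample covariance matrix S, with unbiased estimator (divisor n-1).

Step 1 — column means:
  mean(X_1) = (6 + 5 + 1 + 2) / 4 = 14/4 = 3.5
  mean(X_2) = (5 + 5 + 8 + 6) / 4 = 24/4 = 6
  mean(X_3) = (5 + 4 + 5 + 6) / 4 = 20/4 = 5

Step 2 — sample covariance S[i,j] = (1/(n-1)) · Σ_k (x_{k,i} - mean_i) · (x_{k,j} - mean_j), with n-1 = 3.
  S[X_1,X_1] = ((2.5)·(2.5) + (1.5)·(1.5) + (-2.5)·(-2.5) + (-1.5)·(-1.5)) / 3 = 17/3 = 5.6667
  S[X_1,X_2] = ((2.5)·(-1) + (1.5)·(-1) + (-2.5)·(2) + (-1.5)·(0)) / 3 = -9/3 = -3
  S[X_1,X_3] = ((2.5)·(0) + (1.5)·(-1) + (-2.5)·(0) + (-1.5)·(1)) / 3 = -3/3 = -1
  S[X_2,X_2] = ((-1)·(-1) + (-1)·(-1) + (2)·(2) + (0)·(0)) / 3 = 6/3 = 2
  S[X_2,X_3] = ((-1)·(0) + (-1)·(-1) + (2)·(0) + (0)·(1)) / 3 = 1/3 = 0.3333
  S[X_3,X_3] = ((0)·(0) + (-1)·(-1) + (0)·(0) + (1)·(1)) / 3 = 2/3 = 0.6667

S is symmetric (S[j,i] = S[i,j]). Assembling:

S = [[5.6667, -3, -1],
 [-3, 2, 0.3333],
 [-1, 0.3333, 0.6667]]


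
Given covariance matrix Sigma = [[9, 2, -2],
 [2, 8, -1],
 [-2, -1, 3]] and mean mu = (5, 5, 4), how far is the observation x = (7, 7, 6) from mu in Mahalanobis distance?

Step 1 — centre the observation: (x - mu) = (2, 2, 2).

Step 2 — invert Sigma (cofactor / det for 3×3, or solve directly):
  Sigma^{-1} = [[0.1345, -0.0234, 0.0819],
 [-0.0234, 0.1345, 0.0292],
 [0.0819, 0.0292, 0.3977]].

Step 3 — form the quadratic (x - mu)^T · Sigma^{-1} · (x - mu):
  Sigma^{-1} · (x - mu) = (0.386, 0.2807, 1.0175).
  (x - mu)^T · [Sigma^{-1} · (x - mu)] = (2)·(0.386) + (2)·(0.2807) + (2)·(1.0175) = 3.3684.

Step 4 — take square root: d = √(3.3684) ≈ 1.8353.

d(x, mu) = √(3.3684) ≈ 1.8353


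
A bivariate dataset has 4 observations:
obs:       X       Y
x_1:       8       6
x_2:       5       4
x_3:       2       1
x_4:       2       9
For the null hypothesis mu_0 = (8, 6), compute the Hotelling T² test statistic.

Step 1 — sample mean vector:
  mean(X) = (8 + 5 + 2 + 2) / 4 = 17/4 = 4.25
  mean(Y) = (6 + 4 + 1 + 9) / 4 = 20/4 = 5
  x̄ = (4.25, 5),  deviation x̄ - mu_0 = (4.25, 5) - (8, 6) = (-3.75, -1).

Step 2 — sample covariance matrix, S[i,j] = (1/(n-1)) · Σ_k (x_{k,i} - mean_i) · (x_{k,j} - mean_j), divisor n-1 = 3:
  S[X,X] = ((3.75)·(3.75) + (0.75)·(0.75) + (-2.25)·(-2.25) + (-2.25)·(-2.25)) / 3 = 24.75/3 = 8.25
  S[X,Y] = ((3.75)·(1) + (0.75)·(-1) + (-2.25)·(-4) + (-2.25)·(4)) / 3 = 3/3 = 1
  S[Y,Y] = ((1)·(1) + (-1)·(-1) + (-4)·(-4) + (4)·(4)) / 3 = 34/3 = 11.3333
  S = [[8.25, 1],
 [1, 11.3333]].

Step 3 — invert S. det(S) = 8.25·11.3333 - (1)² = 92.5.
  S^{-1} = (1/det) · [[d, -b], [-b, a]] = [[0.1225, -0.0108],
 [-0.0108, 0.0892]].

Step 4 — quadratic form (x̄ - mu_0)^T · S^{-1} · (x̄ - mu_0):
  S^{-1} · (x̄ - mu_0) = (-0.4486, -0.0486),
  (x̄ - mu_0)^T · [...] = (-3.75)·(-0.4486) + (-1)·(-0.0486) = 1.7311.

Step 5 — scale by n: T² = 4 · 1.7311 = 6.9243.

T² ≈ 6.9243


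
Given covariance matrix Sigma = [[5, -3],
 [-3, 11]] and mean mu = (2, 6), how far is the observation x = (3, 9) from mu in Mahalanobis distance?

Step 1 — centre the observation: (x - mu) = (1, 3).

Step 2 — invert Sigma. det(Sigma) = 5·11 - (-3)² = 46.
  Sigma^{-1} = (1/det) · [[d, -b], [-b, a]] = [[0.2391, 0.0652],
 [0.0652, 0.1087]].

Step 3 — form the quadratic (x - mu)^T · Sigma^{-1} · (x - mu):
  Sigma^{-1} · (x - mu) = (0.4348, 0.3913).
  (x - mu)^T · [Sigma^{-1} · (x - mu)] = (1)·(0.4348) + (3)·(0.3913) = 1.6087.

Step 4 — take square root: d = √(1.6087) ≈ 1.2683.

d(x, mu) = √(1.6087) ≈ 1.2683


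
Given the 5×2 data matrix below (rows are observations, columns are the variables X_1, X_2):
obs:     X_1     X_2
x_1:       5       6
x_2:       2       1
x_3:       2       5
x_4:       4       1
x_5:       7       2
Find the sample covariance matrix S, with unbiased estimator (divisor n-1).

Step 1 — column means:
  mean(X_1) = (5 + 2 + 2 + 4 + 7) / 5 = 20/5 = 4
  mean(X_2) = (6 + 1 + 5 + 1 + 2) / 5 = 15/5 = 3

Step 2 — sample covariance S[i,j] = (1/(n-1)) · Σ_k (x_{k,i} - mean_i) · (x_{k,j} - mean_j), with n-1 = 4.
  S[X_1,X_1] = ((1)·(1) + (-2)·(-2) + (-2)·(-2) + (0)·(0) + (3)·(3)) / 4 = 18/4 = 4.5
  S[X_1,X_2] = ((1)·(3) + (-2)·(-2) + (-2)·(2) + (0)·(-2) + (3)·(-1)) / 4 = 0/4 = 0
  S[X_2,X_2] = ((3)·(3) + (-2)·(-2) + (2)·(2) + (-2)·(-2) + (-1)·(-1)) / 4 = 22/4 = 5.5

S is symmetric (S[j,i] = S[i,j]). Assembling:

S = [[4.5, 0],
 [0, 5.5]]


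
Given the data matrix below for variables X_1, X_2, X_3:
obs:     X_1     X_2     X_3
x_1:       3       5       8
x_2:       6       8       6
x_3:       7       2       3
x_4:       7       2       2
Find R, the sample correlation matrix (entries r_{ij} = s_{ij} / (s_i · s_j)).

Step 1 — column means:
  mean(X_1) = (3 + 6 + 7 + 7) / 4 = 23/4 = 5.75
  mean(X_2) = (5 + 8 + 2 + 2) / 4 = 17/4 = 4.25
  mean(X_3) = (8 + 6 + 3 + 2) / 4 = 19/4 = 4.75

Step 2 — sample variances and covariances s[i,j] = (1/(n-1)) · Σ_k (x_{k,i} - mean_i) · (x_{k,j} - mean_j), with n-1 = 3:
  s[X_1,X_1] = ((-2.75)·(-2.75) + (0.25)·(0.25) + (1.25)·(1.25) + (1.25)·(1.25)) / 3 = 10.75/3 = 3.5833
  s[X_1,X_2] = ((-2.75)·(0.75) + (0.25)·(3.75) + (1.25)·(-2.25) + (1.25)·(-2.25)) / 3 = -6.75/3 = -2.25
  s[X_1,X_3] = ((-2.75)·(3.25) + (0.25)·(1.25) + (1.25)·(-1.75) + (1.25)·(-2.75)) / 3 = -14.25/3 = -4.75
  s[X_2,X_2] = ((0.75)·(0.75) + (3.75)·(3.75) + (-2.25)·(-2.25) + (-2.25)·(-2.25)) / 3 = 24.75/3 = 8.25
  s[X_2,X_3] = ((0.75)·(3.25) + (3.75)·(1.25) + (-2.25)·(-1.75) + (-2.25)·(-2.75)) / 3 = 17.25/3 = 5.75
  s[X_3,X_3] = ((3.25)·(3.25) + (1.25)·(1.25) + (-1.75)·(-1.75) + (-2.75)·(-2.75)) / 3 = 22.75/3 = 7.5833
  Sample standard deviations s_i = √(s[i,i]):
  s(X_1) = √(3.5833) = 1.893
  s(X_2) = √(8.25) = 2.8723
  s(X_3) = √(7.5833) = 2.7538

Step 3 — r_{ij} = s_{ij} / (s_i · s_j):
  r[X_1,X_1] = 1 (diagonal).
  r[X_1,X_2] = -2.25 / (1.893 · 2.8723) = -2.25 / 5.4371 = -0.4138
  r[X_1,X_3] = -4.75 / (1.893 · 2.7538) = -4.75 / 5.2128 = -0.9112
  r[X_2,X_2] = 1 (diagonal).
  r[X_2,X_3] = 5.75 / (2.8723 · 2.7538) = 5.75 / 7.9096 = 0.727
  r[X_3,X_3] = 1 (diagonal).

R is symmetric with unit diagonal. Assembling:

R = [[1, -0.4138, -0.9112],
 [-0.4138, 1, 0.727],
 [-0.9112, 0.727, 1]]


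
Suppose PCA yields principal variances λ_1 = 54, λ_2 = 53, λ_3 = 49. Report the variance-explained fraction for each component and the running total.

Step 1 — total variance = trace(Sigma) = Σ λ_i = 54 + 53 + 49 = 156.

Step 2 — fraction explained by component i = λ_i / Σ λ:
  PC1: 54/156 = 0.3462
  PC2: 53/156 = 0.3397
  PC3: 49/156 = 0.3141

Step 3 — cumulative fraction after k components = (λ_1 + ... + λ_k) / Σ λ:
  k = 1: 54/156 = 0.3462
  k = 2: (54 + 53)/156 = 107/156 = 0.6859
  k = 3: (54 + 53 + 49)/156 = 156/156 = 1

Summary (fraction, with percent):

explained: PC1 0.3462 (34.62%), PC2 0.3397 (33.97%), PC3 0.3141 (31.41%);  cumulative: 0.3462, 0.6859, 1


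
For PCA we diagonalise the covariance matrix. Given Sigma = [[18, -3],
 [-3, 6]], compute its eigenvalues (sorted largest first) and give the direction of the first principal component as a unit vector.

Step 1 — characteristic polynomial of 2×2 Sigma:
  det(Sigma - λI) = λ² - trace · λ + det = 0.
  trace = 18 + 6 = 24, det = 18·6 - (-3)² = 99.
Step 2 — discriminant:
  Δ = trace² - 4·det = 576 - 396 = 180.
Step 3 — eigenvalues:
  λ = (trace ± √Δ)/2 = (24 ± 13.4164)/2,
  λ_1 = 18.7082,  λ_2 = 5.2918.

Step 4 — unit eigenvector for λ_1: solve (Sigma - λ_1 I)v = 0. First row:
  (18 - 18.7082)·v_x + (-3)·v_y = 0, i.e. (-0.7082)·v_x + (-3)·v_y = 0,
  so v ∝ (b, λ_1 - a) = (-3, 0.7082); multiply by -1 so the first entry is positive: u = (3, -0.7082).
  ||u|| = √((3)² + (-0.7082)²) = √(9.5016) ≈ 3.0825,
  v_1 = u/||u|| ≈ (0.9732, -0.2298) (||v_1|| = 1).

λ_1 = 18.7082,  λ_2 = 5.2918;  v_1 ≈ (0.9732, -0.2298)
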